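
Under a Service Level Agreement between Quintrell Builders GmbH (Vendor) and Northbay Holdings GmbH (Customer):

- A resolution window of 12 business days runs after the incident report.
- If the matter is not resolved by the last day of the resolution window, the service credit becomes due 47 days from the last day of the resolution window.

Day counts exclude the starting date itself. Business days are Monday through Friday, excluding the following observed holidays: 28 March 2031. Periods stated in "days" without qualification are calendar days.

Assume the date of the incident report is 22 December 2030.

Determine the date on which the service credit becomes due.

From Sunday, 22 December 2030, 12 business days (Dec 23, Dec 24, Dec 25, Dec 26, …, Jan 3, Jan 6, Jan 7, skipping weekends) brings us to Tuesday, 7 January 2031, which is the last day of the resolution window.
The date on which the service credit becomes due: 47 calendar days after 7 January 2031 is 23 February 2031.

23 February 2031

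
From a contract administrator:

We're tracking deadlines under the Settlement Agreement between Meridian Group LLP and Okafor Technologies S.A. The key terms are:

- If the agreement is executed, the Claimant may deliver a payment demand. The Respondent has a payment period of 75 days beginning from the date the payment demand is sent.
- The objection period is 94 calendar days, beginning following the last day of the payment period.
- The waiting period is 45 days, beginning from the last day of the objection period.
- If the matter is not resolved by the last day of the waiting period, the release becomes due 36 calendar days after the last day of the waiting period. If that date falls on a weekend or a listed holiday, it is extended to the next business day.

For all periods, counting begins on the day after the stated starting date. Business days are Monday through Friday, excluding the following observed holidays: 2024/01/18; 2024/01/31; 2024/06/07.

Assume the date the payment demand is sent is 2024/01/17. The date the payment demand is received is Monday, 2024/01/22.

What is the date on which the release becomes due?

Adding 75 calendar days to 2024/01/17 gives 2024/04/01, which is the last day of the payment period.
The last day of the objection period: 2024/04/01 + 94 days = 2024/07/04.
The last day of the waiting period: 2024/07/04 + 45 days = 2024/08/18.
Adding 36 calendar days to 2024/08/18 gives 2024/09/23, which is the date on which the release becomes due. 2024/09/23 is a Monday and is not a listed holiday, so no roll-forward applies.

2024/09/23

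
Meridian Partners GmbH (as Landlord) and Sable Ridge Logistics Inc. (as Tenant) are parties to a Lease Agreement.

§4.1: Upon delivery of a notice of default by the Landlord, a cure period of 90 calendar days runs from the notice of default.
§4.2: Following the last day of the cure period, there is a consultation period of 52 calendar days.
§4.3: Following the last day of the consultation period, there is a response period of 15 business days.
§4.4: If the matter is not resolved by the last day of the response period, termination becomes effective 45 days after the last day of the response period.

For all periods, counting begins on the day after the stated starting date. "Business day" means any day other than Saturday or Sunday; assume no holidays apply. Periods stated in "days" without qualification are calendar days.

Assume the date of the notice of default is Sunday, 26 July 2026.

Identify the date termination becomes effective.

19 February 2027

Adding 90 calendar days to 26 July 2026 gives 24 October 2026, which is the last day of the cure period.
The last day of the consultation period: 52 calendar days after 24 October 2026 is 15 December 2026.
The last day of the response period: 15 business days after Tuesday, 15 December 2026, skipping weekends — Dec 16, Dec 17, Dec 18, Dec 21, …, Jan 1, Jan 4, Jan 5 — lands on Tuesday, 5 January 2027.
The date termination becomes effective: 5 January 2027 + 45 days = 19 February 2027.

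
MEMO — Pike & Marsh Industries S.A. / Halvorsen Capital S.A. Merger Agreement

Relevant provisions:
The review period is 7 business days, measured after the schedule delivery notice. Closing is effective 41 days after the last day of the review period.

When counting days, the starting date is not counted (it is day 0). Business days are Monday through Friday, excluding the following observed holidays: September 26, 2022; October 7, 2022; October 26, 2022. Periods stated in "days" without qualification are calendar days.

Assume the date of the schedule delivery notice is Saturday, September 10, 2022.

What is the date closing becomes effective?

The last day of the review period: counting 7 business days from Saturday, September 10, 2022 (Sep 12, Sep 13, Sep 14, Sep 15, Sep 16, Sep 19, Sep 20, skipping weekends) reaches Tuesday, September 20, 2022.
The date closing becomes effective: 41 calendar days after September 20, 2022 is October 31, 2022.

October 31, 2022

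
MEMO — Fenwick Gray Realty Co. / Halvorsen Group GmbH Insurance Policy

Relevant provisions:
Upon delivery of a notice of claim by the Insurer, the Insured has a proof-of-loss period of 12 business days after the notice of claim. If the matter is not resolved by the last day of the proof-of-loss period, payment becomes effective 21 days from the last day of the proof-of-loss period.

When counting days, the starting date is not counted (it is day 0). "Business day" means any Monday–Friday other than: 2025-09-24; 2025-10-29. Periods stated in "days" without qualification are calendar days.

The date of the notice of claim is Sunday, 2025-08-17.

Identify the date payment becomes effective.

From Sunday, 2025-08-17, 12 business days (Aug 18, Aug 19, Aug 20, Aug 21, …, Aug 29, Sep 1, Sep 2, skipping weekends) brings us to Tuesday, 2025-09-02, which is the last day of the proof-of-loss period.
Adding 21 calendar days to 2025-09-02 gives 2025-09-23, which is the date payment becomes effective.

2025-09-23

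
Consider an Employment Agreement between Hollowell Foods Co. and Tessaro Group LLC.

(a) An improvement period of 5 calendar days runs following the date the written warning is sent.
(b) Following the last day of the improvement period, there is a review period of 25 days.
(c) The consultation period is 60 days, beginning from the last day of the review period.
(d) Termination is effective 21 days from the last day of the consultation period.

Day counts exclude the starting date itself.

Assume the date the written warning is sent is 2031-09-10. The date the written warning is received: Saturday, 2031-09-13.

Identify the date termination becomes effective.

2031-12-30

The last day of the improvement period: 2031-09-10 + 5 days = 2031-09-15.
The last day of the review period: 25 calendar days after 2031-09-15 is 2031-10-10.
The last day of the consultation period: 60 calendar days after 2031-10-10 is 2031-12-09.
The date termination becomes effective: 21 calendar days after 2031-12-09 is 2031-12-30.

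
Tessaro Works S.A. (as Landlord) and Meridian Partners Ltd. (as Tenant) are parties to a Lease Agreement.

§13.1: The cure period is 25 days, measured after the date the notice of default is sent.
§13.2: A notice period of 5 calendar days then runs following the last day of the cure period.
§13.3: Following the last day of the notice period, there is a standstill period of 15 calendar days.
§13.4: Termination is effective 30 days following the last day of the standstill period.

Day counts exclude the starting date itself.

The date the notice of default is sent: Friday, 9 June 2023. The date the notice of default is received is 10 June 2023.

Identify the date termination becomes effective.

The last day of the cure period: 9 June 2023 + 25 days = 4 July 2023.
The last day of the notice period: 5 calendar days after 4 July 2023 is 9 July 2023.
Adding 15 calendar days to 9 July 2023 gives 24 July 2023, which is the last day of the standstill period.
The date termination becomes effective: 24 July 2023 + 30 days = 23 August 2023.

23 August 2023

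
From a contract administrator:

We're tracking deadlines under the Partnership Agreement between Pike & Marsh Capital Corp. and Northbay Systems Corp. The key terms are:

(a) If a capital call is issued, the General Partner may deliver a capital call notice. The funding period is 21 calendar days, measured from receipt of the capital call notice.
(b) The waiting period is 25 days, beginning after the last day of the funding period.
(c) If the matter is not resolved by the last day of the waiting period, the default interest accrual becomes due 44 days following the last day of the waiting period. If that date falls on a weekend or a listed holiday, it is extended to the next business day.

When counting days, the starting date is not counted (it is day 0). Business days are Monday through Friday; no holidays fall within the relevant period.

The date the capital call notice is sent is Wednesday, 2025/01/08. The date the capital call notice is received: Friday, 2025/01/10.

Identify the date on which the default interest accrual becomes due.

The last day of the funding period: 21 calendar days after 2025/01/10 is 2025/01/31.
Adding 25 calendar days to 2025/01/31 gives 2025/02/25, which is the last day of the waiting period.
The date on which the default interest accrual becomes due: 2025/02/25 + 44 days = 2025/04/10. 2025/04/10 is a Thursday, so no roll-forward applies.

2025/04/10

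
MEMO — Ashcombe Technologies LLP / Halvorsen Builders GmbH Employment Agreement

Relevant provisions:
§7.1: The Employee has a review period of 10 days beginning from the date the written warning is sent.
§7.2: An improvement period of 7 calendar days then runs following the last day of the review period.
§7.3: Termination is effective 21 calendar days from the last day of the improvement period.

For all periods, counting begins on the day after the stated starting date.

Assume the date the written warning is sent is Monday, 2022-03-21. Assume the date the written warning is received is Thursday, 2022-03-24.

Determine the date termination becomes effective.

2022-04-28

The last day of the review period: 10 calendar days after 2022-03-21 is 2022-03-31.
The last day of the improvement period: 2022-03-31 + 7 days = 2022-04-07.
The date termination becomes effective: 2022-04-07 + 21 days = 2022-04-28.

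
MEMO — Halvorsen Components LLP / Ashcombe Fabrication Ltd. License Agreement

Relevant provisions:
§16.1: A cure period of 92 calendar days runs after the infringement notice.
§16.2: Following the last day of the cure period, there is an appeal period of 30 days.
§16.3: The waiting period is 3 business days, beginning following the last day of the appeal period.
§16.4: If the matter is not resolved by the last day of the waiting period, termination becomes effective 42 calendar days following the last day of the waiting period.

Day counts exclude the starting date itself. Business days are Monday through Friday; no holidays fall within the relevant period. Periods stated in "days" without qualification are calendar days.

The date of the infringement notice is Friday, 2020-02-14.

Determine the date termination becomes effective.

2020-07-30

The last day of the cure period: 92 calendar days after 2020-02-14 is 2020-05-16.
The last day of the appeal period: 2020-05-16 + 30 days = 2020-06-15.
The last day of the waiting period: 3 business days after Monday, 2020-06-15, skipping weekends — Jun 16, Jun 17, Jun 18 — lands on Thursday, 2020-06-18.
The date termination becomes effective: 2020-06-18 + 42 days = 2020-07-30.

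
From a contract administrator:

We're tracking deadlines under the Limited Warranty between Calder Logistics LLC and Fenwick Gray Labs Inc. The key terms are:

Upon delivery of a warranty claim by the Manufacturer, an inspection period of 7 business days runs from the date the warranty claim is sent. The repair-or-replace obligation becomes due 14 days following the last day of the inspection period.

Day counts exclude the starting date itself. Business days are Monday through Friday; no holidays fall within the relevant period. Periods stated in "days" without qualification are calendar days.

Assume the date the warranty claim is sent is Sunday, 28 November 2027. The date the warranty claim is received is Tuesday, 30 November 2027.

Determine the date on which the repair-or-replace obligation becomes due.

21 December 2027

From Sunday, 28 November 2027, 7 business days (Nov 29, Nov 30, Dec 1, Dec 2, Dec 3, Dec 6, Dec 7, skipping weekends) brings us to Tuesday, 7 December 2027, which is the last day of the inspection period.
The date on which the repair-or-replace obligation becomes due: 7 December 2027 + 14 days = 21 December 2027.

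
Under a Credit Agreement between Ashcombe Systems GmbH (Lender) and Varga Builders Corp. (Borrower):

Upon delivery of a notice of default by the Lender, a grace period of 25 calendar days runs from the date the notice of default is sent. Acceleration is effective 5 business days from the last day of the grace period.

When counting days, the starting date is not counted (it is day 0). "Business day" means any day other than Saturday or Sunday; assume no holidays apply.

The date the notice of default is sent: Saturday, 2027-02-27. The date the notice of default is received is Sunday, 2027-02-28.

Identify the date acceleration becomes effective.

The last day of the grace period: 2027-02-27 + 25 days = 2027-03-24.
The date acceleration becomes effective: counting 5 business days from Wednesday, 2027-03-24 (Mar 25, Mar 26, Mar 29, Mar 30, Mar 31, skipping weekends) reaches Wednesday, 2027-03-31.

2027-03-31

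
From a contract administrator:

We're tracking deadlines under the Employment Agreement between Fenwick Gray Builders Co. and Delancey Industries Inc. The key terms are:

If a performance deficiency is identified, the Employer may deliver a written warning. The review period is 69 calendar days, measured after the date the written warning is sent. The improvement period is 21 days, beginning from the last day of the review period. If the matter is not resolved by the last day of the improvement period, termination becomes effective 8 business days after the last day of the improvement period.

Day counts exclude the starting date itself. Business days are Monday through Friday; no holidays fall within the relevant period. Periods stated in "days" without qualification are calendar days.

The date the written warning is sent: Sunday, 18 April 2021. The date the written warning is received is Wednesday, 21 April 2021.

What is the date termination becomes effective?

28 July 2021

The last day of the review period: 18 April 2021 + 69 days = 26 June 2021.
Adding 21 calendar days to 26 June 2021 gives 17 July 2021, which is the last day of the improvement period.
The date termination becomes effective: 8 business days after Saturday, 17 July 2021, skipping weekends — Jul 19, Jul 20, Jul 21, Jul 22, Jul 23, Jul 26, Jul 27, Jul 28 — lands on Wednesday, 28 July 2021.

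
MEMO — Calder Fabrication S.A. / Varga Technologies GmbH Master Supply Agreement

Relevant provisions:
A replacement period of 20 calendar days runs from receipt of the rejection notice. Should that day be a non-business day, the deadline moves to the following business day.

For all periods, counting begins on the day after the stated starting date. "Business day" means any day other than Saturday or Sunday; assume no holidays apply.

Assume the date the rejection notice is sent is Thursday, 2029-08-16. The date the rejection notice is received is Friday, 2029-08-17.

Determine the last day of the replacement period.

The last day of the replacement period: 2029-08-17 + 20 days = 2029-09-06. 2029-09-06 is a Thursday, so no roll-forward applies.

2029-09-06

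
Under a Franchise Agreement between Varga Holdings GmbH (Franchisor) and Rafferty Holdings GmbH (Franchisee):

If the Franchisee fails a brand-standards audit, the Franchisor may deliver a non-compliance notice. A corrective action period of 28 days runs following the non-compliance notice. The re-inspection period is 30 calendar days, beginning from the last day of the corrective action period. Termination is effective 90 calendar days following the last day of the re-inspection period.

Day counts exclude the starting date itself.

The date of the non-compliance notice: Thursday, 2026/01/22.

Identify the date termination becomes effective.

Adding 28 calendar days to 2026/01/22 gives 2026/02/19, which is the last day of the corrective action period.
The last day of the re-inspection period: 30 calendar days after 2026/02/19 is 2026/03/21.
Adding 90 calendar days to 2026/03/21 gives 2026/06/19, which is the date termination becomes effective.

2026/06/19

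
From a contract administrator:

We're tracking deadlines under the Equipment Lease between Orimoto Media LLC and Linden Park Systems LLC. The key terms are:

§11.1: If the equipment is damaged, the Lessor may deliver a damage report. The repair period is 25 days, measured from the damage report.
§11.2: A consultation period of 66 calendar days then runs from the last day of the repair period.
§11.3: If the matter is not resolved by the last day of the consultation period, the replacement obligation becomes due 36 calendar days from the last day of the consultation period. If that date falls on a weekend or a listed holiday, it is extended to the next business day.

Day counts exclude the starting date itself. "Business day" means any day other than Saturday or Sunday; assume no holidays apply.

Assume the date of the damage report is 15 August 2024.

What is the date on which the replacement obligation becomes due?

The last day of the repair period: 25 calendar days after 15 August 2024 is 9 September 2024.
The last day of the consultation period: 9 September 2024 + 66 days = 14 November 2024.
The date on which the replacement obligation becomes due: 14 November 2024 + 36 days = 20 December 2024. 20 December 2024 is a Friday, so no roll-forward applies.

20 December 2024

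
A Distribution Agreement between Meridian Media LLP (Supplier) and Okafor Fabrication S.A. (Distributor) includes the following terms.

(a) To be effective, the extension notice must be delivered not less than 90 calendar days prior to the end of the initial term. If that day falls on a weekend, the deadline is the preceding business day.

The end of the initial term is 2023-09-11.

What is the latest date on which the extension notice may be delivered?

2023-06-13

Counting back 90 calendar days from 2023-09-11 gives 2023-06-13. That is a Tuesday, so no adjustment is needed.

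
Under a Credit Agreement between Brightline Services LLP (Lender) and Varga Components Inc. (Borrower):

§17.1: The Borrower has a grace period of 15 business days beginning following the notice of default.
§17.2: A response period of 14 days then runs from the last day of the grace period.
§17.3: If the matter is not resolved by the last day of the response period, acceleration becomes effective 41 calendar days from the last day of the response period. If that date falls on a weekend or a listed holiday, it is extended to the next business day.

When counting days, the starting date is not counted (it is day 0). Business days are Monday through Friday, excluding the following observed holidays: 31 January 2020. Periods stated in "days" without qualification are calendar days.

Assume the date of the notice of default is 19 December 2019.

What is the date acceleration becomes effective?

The last day of the grace period: counting 15 business days from Thursday, 19 December 2019 (Dec 20, Dec 23, Dec 24, Dec 25, …, Jan 7, Jan 8, Jan 9, skipping weekends) reaches Thursday, 9 January 2020.
Adding 14 calendar days to 9 January 2020 gives 23 January 2020, which is the last day of the response period.
Adding 41 calendar days to 23 January 2020 gives 4 March 2020, which is the date acceleration becomes effective. 4 March 2020 is a Wednesday and is not a listed holiday, so no roll-forward applies.

4 March 2020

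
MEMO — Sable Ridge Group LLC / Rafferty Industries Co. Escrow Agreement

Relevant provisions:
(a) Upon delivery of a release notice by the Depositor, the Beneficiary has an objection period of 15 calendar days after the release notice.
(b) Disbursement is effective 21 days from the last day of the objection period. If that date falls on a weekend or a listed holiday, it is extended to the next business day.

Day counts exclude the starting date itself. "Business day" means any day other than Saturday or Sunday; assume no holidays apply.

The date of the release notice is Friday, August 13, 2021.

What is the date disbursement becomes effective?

September 20, 2021

The last day of the objection period: 15 calendar days after August 13, 2021 is August 28, 2021.
The date disbursement becomes effective: 21 calendar days after August 28, 2021 is September 18, 2021. That falls on a Saturday, so it rolls to the next business day, Monday, September 20, 2021.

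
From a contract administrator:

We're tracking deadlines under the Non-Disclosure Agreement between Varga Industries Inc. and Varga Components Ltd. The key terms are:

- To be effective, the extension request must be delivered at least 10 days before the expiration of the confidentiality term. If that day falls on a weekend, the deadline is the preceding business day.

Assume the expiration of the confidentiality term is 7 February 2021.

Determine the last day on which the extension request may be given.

7 February 2021 minus 10 days is 28 January 2021. That is a Thursday, so no adjustment is needed.

28 January 2021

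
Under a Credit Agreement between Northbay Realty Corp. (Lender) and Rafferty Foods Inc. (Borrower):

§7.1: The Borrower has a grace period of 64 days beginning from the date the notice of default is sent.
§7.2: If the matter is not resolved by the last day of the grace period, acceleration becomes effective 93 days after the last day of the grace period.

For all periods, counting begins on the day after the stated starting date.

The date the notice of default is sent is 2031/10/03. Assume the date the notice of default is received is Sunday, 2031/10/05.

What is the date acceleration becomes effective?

The last day of the grace period: 2031/10/03 + 64 days = 2031/12/06.
The date acceleration becomes effective: 93 calendar days after 2031/12/06 is 2032/03/08.

2032/03/08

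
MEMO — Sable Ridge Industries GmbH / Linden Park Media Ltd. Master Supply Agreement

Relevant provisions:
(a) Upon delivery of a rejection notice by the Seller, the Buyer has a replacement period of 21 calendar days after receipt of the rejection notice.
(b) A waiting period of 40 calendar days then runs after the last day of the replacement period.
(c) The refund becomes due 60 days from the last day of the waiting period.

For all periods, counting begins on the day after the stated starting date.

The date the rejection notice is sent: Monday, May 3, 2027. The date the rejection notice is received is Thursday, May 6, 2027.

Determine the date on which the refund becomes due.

September 4, 2027

The last day of the replacement period: 21 calendar days after May 6, 2027 is May 27, 2027.
The last day of the waiting period: 40 calendar days after May 27, 2027 is July 6, 2027.
The date on which the refund becomes due: 60 calendar days after July 6, 2027 is September 4, 2027.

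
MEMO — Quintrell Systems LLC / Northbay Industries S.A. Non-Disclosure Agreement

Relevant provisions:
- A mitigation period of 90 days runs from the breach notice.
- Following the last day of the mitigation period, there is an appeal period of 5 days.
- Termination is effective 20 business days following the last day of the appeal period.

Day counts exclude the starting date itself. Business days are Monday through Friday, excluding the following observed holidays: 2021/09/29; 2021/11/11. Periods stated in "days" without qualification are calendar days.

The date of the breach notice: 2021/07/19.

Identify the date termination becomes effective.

2021/11/22

The last day of the mitigation period: 2021/07/19 + 90 days = 2021/10/17.
Adding 5 calendar days to 2021/10/17 gives 2021/10/22, which is the last day of the appeal period.
From Friday, 2021/10/22, 20 business days (Oct 25, Oct 26, Oct 27, Oct 28, …, Nov 18, Nov 19, Nov 22, skipping weekends and the listed holiday on Nov 11) brings us to Monday, 2021/11/22, which is the date termination becomes effective.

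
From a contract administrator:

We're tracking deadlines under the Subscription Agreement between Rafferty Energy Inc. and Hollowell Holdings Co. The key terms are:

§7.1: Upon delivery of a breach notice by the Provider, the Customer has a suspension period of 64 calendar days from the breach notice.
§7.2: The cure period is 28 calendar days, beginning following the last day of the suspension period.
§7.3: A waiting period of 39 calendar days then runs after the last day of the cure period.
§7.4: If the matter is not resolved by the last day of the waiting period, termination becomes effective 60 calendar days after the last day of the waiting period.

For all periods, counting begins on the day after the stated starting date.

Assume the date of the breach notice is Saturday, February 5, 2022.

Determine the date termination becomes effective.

Adding 64 calendar days to February 5, 2022 gives April 10, 2022, which is the last day of the suspension period.
The last day of the cure period: April 10, 2022 + 28 days = May 8, 2022.
Adding 39 calendar days to May 8, 2022 gives June 16, 2022, which is the last day of the waiting period.
The date termination becomes effective: 60 calendar days after June 16, 2022 is August 15, 2022.

August 15, 2022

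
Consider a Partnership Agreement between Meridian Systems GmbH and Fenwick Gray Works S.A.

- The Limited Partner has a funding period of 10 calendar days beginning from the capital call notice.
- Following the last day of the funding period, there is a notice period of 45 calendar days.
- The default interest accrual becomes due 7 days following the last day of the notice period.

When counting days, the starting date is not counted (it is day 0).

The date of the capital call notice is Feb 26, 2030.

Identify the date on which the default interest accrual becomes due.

The last day of the funding period: Feb 26, 2030 + 10 days = Mar 8, 2030.
Adding 45 calendar days to Mar 8, 2030 gives Apr 22, 2030, which is the last day of the notice period.
The date on which the default interest accrual becomes due: Apr 22, 2030 + 7 days = Apr 29, 2030.

Apr 29, 2030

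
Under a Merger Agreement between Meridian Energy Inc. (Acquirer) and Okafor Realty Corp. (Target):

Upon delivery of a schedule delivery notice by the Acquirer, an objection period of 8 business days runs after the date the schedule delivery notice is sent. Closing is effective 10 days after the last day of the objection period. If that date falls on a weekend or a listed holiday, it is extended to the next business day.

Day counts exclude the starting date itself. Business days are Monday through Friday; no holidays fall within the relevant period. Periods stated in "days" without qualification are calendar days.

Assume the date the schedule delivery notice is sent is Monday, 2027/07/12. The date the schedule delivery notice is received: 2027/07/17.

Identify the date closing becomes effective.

From Monday, 2027/07/12, 8 business days (Jul 13, Jul 14, Jul 15, Jul 16, Jul 19, Jul 20, Jul 21, Jul 22, skipping weekends) brings us to Thursday, 2027/07/22, which is the last day of the objection period.
The date closing becomes effective: 2027/07/22 + 10 days = 2027/08/01. That falls on a Sunday, so it rolls to the next business day, Monday, 2027/08/02.

2027/08/02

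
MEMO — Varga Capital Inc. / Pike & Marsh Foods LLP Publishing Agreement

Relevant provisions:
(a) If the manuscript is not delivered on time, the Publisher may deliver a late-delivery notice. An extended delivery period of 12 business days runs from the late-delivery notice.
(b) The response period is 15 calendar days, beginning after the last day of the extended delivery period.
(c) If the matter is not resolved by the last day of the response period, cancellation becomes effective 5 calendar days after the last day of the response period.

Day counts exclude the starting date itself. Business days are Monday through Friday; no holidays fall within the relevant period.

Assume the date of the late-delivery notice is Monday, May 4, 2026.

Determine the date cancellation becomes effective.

The last day of the extended delivery period: counting 12 business days from Monday, May 4, 2026 (May 5, May 6, May 7, May 8, …, May 18, May 19, May 20, skipping weekends) reaches Wednesday, May 20, 2026.
The last day of the response period: May 20, 2026 + 15 days = Jun 4, 2026.
The date cancellation becomes effective: 5 calendar days after Jun 4, 2026 is Jun 9, 2026.

Jun 9, 2026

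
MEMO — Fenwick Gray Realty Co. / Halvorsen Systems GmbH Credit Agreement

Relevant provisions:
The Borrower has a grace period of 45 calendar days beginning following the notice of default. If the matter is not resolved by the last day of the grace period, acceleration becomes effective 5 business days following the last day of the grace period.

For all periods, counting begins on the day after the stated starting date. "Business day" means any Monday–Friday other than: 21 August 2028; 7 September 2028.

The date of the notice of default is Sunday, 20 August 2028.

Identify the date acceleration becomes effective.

The last day of the grace period: 20 August 2028 + 45 days = 4 October 2028.
From Wednesday, 4 October 2028, 5 business days (Oct 5, Oct 6, Oct 9, Oct 10, Oct 11, skipping weekends) brings us to Wednesday, 11 October 2028, which is the date acceleration becomes effective.

11 October 2028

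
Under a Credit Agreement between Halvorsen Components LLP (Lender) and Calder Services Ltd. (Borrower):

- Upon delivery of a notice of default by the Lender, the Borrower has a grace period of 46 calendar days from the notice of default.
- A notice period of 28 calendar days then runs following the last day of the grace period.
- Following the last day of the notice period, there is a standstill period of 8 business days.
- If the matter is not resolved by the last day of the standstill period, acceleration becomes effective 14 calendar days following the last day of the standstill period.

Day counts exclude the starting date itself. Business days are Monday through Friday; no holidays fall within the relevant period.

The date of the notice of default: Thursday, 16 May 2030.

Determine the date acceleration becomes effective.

22 August 2030

The last day of the grace period: 46 calendar days after 16 May 2030 is 1 July 2030.
The last day of the notice period: 28 calendar days after 1 July 2030 is 29 July 2030.
The last day of the standstill period: counting 8 business days from Monday, 29 July 2030 (Jul 30, Jul 31, Aug 1, Aug 2, Aug 5, Aug 6, Aug 7, Aug 8, skipping weekends) reaches Thursday, 8 August 2030.
The date acceleration becomes effective: 8 August 2030 + 14 days = 22 August 2030.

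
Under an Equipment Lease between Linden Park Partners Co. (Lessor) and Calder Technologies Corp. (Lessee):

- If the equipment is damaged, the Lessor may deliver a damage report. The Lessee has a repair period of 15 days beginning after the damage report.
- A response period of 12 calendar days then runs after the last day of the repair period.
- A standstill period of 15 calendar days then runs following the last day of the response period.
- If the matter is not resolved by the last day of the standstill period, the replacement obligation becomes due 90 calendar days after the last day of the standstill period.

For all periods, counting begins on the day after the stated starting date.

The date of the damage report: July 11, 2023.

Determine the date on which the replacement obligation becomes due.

The last day of the repair period: July 11, 2023 + 15 days = July 26, 2023.
Adding 12 calendar days to July 26, 2023 gives August 7, 2023, which is the last day of the response period.
Adding 15 calendar days to August 7, 2023 gives August 22, 2023, which is the last day of the standstill period.
The date on which the replacement obligation becomes due: 90 calendar days after August 22, 2023 is November 20, 2023.

November 20, 2023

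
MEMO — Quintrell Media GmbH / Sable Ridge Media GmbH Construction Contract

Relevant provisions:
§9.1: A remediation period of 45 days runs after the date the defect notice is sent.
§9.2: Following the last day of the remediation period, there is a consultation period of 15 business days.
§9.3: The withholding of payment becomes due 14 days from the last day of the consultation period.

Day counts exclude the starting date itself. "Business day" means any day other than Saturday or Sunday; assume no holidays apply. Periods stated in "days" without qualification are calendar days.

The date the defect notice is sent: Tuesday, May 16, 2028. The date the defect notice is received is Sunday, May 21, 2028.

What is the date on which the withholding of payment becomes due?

The last day of the remediation period: 45 calendar days after May 16, 2028 is June 30, 2028.
The last day of the consultation period: counting 15 business days from Friday, June 30, 2028 (Jul 3, Jul 4, Jul 5, Jul 6, …, Jul 19, Jul 20, Jul 21, skipping weekends) reaches Friday, July 21, 2028.
The date on which the withholding of payment becomes due: July 21, 2028 + 14 days = August 4, 2028.

August 4, 2028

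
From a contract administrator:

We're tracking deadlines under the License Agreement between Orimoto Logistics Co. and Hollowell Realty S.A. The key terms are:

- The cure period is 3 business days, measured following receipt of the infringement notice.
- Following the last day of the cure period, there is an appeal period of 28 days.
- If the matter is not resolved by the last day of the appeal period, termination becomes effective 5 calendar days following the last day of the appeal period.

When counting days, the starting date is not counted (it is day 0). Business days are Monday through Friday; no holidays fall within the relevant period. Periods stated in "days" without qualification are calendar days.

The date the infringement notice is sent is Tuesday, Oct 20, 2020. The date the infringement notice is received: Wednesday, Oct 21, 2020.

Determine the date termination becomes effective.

The last day of the cure period: 3 business days after Wednesday, Oct 21, 2020, skipping weekends — Oct 22, Oct 23, Oct 26 — lands on Monday, Oct 26, 2020.
Adding 28 calendar days to Oct 26, 2020 gives Nov 23, 2020, which is the last day of the appeal period.
The date termination becomes effective: Nov 23, 2020 + 5 days = Nov 28, 2020.

Nov 28, 2020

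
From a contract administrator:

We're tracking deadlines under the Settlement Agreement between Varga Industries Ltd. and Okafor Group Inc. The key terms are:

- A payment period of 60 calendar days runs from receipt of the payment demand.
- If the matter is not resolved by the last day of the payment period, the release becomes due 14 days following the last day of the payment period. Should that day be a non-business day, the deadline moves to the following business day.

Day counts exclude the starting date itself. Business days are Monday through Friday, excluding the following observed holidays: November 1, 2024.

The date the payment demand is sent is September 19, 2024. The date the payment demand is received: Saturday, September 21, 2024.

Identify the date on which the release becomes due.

December 4, 2024

Adding 60 calendar days to September 21, 2024 gives November 20, 2024, which is the last day of the payment period.
The date on which the release becomes due: 14 calendar days after November 20, 2024 is December 4, 2024. December 4, 2024 is a Wednesday and is not a listed holiday, so no roll-forward applies.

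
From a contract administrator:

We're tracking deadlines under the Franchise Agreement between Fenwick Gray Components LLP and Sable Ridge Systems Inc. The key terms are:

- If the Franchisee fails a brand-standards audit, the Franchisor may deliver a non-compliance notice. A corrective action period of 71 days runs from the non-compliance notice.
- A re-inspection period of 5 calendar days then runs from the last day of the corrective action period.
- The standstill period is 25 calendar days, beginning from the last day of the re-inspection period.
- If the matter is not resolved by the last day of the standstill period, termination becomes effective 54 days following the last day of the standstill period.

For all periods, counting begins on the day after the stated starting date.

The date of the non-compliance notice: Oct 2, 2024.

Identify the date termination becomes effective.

The last day of the corrective action period: Oct 2, 2024 + 71 days = Dec 12, 2024.
The last day of the re-inspection period: Dec 12, 2024 + 5 days = Dec 17, 2024.
The last day of the standstill period: 25 calendar days after Dec 17, 2024 is Jan 11, 2025.
The date termination becomes effective: 54 calendar days after Jan 11, 2025 is Mar 6, 2025.

Mar 6, 2025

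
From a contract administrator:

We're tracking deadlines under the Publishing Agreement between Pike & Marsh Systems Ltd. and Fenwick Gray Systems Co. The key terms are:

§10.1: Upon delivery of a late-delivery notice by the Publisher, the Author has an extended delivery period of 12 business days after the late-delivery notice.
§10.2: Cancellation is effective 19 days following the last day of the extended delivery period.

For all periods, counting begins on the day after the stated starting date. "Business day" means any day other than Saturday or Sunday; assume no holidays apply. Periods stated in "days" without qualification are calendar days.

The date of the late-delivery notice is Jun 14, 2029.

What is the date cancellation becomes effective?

Jul 21, 2029

The last day of the extended delivery period: counting 12 business days from Thursday, Jun 14, 2029 (Jun 15, Jun 18, Jun 19, Jun 20, …, Jun 28, Jun 29, Jul 2, skipping weekends) reaches Monday, Jul 2, 2029.
The date cancellation becomes effective: 19 calendar days after Jul 2, 2029 is Jul 21, 2029.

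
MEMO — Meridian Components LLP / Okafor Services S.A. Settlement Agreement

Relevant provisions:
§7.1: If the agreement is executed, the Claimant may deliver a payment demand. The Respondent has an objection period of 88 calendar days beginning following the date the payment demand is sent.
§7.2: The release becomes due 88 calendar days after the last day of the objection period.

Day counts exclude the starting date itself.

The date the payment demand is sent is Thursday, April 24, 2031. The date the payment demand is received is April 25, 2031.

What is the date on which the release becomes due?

The last day of the objection period: April 24, 2031 + 88 days = July 21, 2031.
The date on which the release becomes due: July 21, 2031 + 88 days = October 17, 2031.

October 17, 2031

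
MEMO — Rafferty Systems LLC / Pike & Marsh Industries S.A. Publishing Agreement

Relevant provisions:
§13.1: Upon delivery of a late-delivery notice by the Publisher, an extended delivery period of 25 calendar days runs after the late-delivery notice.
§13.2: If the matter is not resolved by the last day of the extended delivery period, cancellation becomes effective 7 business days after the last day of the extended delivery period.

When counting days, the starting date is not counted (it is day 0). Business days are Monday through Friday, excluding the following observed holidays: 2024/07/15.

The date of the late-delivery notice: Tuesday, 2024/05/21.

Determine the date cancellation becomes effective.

2024/06/25

The last day of the extended delivery period: 2024/05/21 + 25 days = 2024/06/15.
The date cancellation becomes effective: counting 7 business days from Saturday, 2024/06/15 (Jun 17, Jun 18, Jun 19, Jun 20, Jun 21, Jun 24, Jun 25, skipping weekends) reaches Tuesday, 2024/06/25.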